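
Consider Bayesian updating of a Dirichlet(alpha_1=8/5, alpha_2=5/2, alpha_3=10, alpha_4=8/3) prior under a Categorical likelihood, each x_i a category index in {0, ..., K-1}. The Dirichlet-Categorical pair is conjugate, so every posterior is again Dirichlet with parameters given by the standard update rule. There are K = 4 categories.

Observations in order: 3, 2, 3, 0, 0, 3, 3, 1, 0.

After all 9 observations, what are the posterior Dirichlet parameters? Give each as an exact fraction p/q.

alpha_1=23/5, alpha_2=7/2, alpha_3=11, alpha_4=20/3

obs 1: x=3 → posterior Dirichlet(8/5, 5/2, 10, 11/3)
obs 2: x=2 → posterior Dirichlet(8/5, 5/2, 11, 11/3)
obs 3: x=3 → posterior Dirichlet(8/5, 5/2, 11, 14/3)
obs 4: x=0 → posterior Dirichlet(13/5, 5/2, 11, 14/3)
obs 5: x=0 → posterior Dirichlet(18/5, 5/2, 11, 14/3)
obs 6: x=3 → posterior Dirichlet(18/5, 5/2, 11, 17/3)
obs 7: x=3 → posterior Dirichlet(18/5, 5/2, 11, 20/3)
obs 8: x=1 → posterior Dirichlet(18/5, 7/2, 11, 20/3)
obs 9: x=0 → posterior Dirichlet(23/5, 7/2, 11, 20/3)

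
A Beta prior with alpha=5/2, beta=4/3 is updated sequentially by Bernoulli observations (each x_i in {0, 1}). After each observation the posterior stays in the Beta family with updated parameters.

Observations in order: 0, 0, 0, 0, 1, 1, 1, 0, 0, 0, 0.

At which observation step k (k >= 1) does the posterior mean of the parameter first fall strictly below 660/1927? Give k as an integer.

k = 4

obs 1: x=0 → posterior Beta(5/2, 7/3)
obs 2: x=0 → posterior Beta(5/2, 10/3)
obs 3: x=0 → posterior Beta(5/2, 13/3)
obs 4: x=0 → posterior Beta(5/2, 16/3)
obs 5: x=1 → posterior Beta(7/2, 16/3)
obs 6: x=1 → posterior Beta(9/2, 16/3)
obs 7: x=1 → posterior Beta(11/2, 16/3)
obs 8: x=0 → posterior Beta(11/2, 19/3)
obs 9: x=0 → posterior Beta(11/2, 22/3)
obs 10: x=0 → posterior Beta(11/2, 25/3)
obs 11: x=0 → posterior Beta(11/2, 28/3)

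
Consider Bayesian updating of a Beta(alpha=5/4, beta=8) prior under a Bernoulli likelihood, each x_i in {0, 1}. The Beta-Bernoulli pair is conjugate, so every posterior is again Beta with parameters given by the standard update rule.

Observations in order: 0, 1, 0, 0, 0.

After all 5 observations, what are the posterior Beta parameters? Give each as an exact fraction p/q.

alpha=9/4, beta=12

obs 1: x=0 → posterior Beta(5/4, 9)
obs 2: x=1 → posterior Beta(9/4, 9)
obs 3: x=0 → posterior Beta(9/4, 10)
obs 4: x=0 → posterior Beta(9/4, 11)
obs 5: x=0 → posterior Beta(9/4, 12)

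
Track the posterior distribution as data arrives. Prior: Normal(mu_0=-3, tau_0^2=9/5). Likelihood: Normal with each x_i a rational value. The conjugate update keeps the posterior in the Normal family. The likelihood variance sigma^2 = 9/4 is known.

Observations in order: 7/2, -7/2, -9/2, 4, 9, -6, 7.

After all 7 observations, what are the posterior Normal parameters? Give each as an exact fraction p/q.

obs 1: x=7/2 → posterior Normal(-1/9, 1)
obs 2: x=-7/2 → posterior Normal(-15/13, 9/13)
obs 3: x=-9/2 → posterior Normal(-33/17, 9/17)
obs 4: x=4 → posterior Normal(-17/21, 3/7)
obs 5: x=9 → posterior Normal(19/25, 9/25)
obs 6: x=-6 → posterior Normal(-5/29, 9/29)
obs 7: x=7 → posterior Normal(23/33, 3/11)

mu_0=23/33, tau_0^2=3/11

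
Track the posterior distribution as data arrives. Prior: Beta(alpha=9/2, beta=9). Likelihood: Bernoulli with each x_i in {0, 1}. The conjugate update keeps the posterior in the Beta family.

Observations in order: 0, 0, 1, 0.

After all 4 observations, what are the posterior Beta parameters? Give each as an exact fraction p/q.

alpha=11/2, beta=12

obs 1: x=0 → posterior Beta(9/2, 10)
obs 2: x=0 → posterior Beta(9/2, 11)
obs 3: x=1 → posterior Beta(11/2, 11)
obs 4: x=0 → posterior Beta(11/2, 12)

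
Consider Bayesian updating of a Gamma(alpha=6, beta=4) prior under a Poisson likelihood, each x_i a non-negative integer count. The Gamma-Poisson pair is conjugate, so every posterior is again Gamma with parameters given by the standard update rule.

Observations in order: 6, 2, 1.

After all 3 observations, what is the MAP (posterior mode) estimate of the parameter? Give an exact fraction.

2

obs 1: x=6 → posterior Gamma(12, 5)
obs 2: x=2 → posterior Gamma(14, 6)
obs 3: x=1 → posterior Gamma(15, 7)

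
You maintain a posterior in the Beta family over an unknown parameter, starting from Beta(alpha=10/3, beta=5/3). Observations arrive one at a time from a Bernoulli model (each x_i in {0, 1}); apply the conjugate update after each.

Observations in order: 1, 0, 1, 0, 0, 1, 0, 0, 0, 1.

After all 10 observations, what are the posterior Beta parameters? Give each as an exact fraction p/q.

alpha=22/3, beta=23/3

obs 1: x=1 → posterior Beta(13/3, 5/3)
obs 2: x=0 → posterior Beta(13/3, 8/3)
obs 3: x=1 → posterior Beta(16/3, 8/3)
obs 4: x=0 → posterior Beta(16/3, 11/3)
obs 5: x=0 → posterior Beta(16/3, 14/3)
obs 6: x=1 → posterior Beta(19/3, 14/3)
obs 7: x=0 → posterior Beta(19/3, 17/3)
obs 8: x=0 → posterior Beta(19/3, 20/3)
obs 9: x=0 → posterior Beta(19/3, 23/3)
obs 10: x=1 → posterior Beta(22/3, 23/3)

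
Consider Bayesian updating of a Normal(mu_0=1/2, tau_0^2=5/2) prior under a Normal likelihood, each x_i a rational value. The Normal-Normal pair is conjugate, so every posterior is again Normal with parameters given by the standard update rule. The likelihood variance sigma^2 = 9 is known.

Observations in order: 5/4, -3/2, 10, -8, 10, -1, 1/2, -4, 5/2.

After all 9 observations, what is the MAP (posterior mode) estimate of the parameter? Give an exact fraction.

obs 1: x=5/4 → posterior Normal(61/92, 45/23)
obs 2: x=-3/2 → posterior Normal(31/112, 45/28)
obs 3: x=10 → posterior Normal(7/4, 15/11)
obs 4: x=-8 → posterior Normal(71/152, 45/38)
obs 5: x=10 → posterior Normal(271/172, 45/43)
obs 6: x=-1 → posterior Normal(251/192, 15/16)
obs 7: x=1/2 → posterior Normal(261/212, 45/53)
obs 8: x=-4 → posterior Normal(181/232, 45/58)
obs 9: x=5/2 → posterior Normal(11/12, 5/7)

11/12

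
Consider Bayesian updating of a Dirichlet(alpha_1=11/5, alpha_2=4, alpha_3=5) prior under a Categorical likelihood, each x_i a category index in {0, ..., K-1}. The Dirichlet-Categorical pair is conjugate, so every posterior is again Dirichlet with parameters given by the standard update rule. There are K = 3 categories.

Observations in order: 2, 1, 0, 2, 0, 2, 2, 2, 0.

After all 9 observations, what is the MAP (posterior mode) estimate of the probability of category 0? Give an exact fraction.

21/86

obs 1: x=2 → posterior Dirichlet(11/5, 4, 6)
obs 2: x=1 → posterior Dirichlet(11/5, 5, 6)
obs 3: x=0 → posterior Dirichlet(16/5, 5, 6)
obs 4: x=2 → posterior Dirichlet(16/5, 5, 7)
obs 5: x=0 → posterior Dirichlet(21/5, 5, 7)
obs 6: x=2 → posterior Dirichlet(21/5, 5, 8)
obs 7: x=2 → posterior Dirichlet(21/5, 5, 9)
obs 8: x=2 → posterior Dirichlet(21/5, 5, 10)
obs 9: x=0 → posterior Dirichlet(26/5, 5, 10)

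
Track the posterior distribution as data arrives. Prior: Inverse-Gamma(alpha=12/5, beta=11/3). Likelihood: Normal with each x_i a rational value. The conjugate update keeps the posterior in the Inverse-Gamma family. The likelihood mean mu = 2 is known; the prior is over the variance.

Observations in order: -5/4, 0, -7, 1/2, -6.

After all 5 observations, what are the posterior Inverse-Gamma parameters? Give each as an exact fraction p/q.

alpha=49/10, beta=8119/96

obs 1: x=-5/4 → posterior Inverse-Gamma(29/10, 859/96)
obs 2: x=0 → posterior Inverse-Gamma(17/5, 1051/96)
obs 3: x=-7 → posterior Inverse-Gamma(39/10, 4939/96)
obs 4: x=1/2 → posterior Inverse-Gamma(22/5, 5047/96)
obs 5: x=-6 → posterior Inverse-Gamma(49/10, 8119/96)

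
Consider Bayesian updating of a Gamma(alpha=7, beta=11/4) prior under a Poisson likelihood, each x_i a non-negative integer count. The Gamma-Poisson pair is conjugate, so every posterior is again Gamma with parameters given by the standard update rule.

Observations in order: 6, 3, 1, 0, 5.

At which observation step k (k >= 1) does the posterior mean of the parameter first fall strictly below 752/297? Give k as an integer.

obs 1: x=6 → posterior Gamma(13, 15/4)
obs 2: x=3 → posterior Gamma(16, 19/4)
obs 3: x=1 → posterior Gamma(17, 23/4)
obs 4: x=0 → posterior Gamma(17, 27/4)
obs 5: x=5 → posterior Gamma(22, 31/4)

k = 4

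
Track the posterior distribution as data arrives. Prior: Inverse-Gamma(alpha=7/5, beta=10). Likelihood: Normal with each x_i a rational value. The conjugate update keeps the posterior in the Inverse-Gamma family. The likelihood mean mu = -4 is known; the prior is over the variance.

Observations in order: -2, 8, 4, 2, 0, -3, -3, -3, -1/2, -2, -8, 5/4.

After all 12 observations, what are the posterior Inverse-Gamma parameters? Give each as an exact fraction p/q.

alpha=37/5, beta=5549/32

obs 1: x=-2 → posterior Inverse-Gamma(19/10, 12)
obs 2: x=8 → posterior Inverse-Gamma(12/5, 84)
obs 3: x=4 → posterior Inverse-Gamma(29/10, 116)
obs 4: x=2 → posterior Inverse-Gamma(17/5, 134)
obs 5: x=0 → posterior Inverse-Gamma(39/10, 142)
obs 6: x=-3 → posterior Inverse-Gamma(22/5, 285/2)
obs 7: x=-3 → posterior Inverse-Gamma(49/10, 143)
obs 8: x=-3 → posterior Inverse-Gamma(27/5, 287/2)
obs 9: x=-1/2 → posterior Inverse-Gamma(59/10, 1197/8)
obs 10: x=-2 → posterior Inverse-Gamma(32/5, 1213/8)
obs 11: x=-8 → posterior Inverse-Gamma(69/10, 1277/8)
obs 12: x=5/4 → posterior Inverse-Gamma(37/5, 5549/32)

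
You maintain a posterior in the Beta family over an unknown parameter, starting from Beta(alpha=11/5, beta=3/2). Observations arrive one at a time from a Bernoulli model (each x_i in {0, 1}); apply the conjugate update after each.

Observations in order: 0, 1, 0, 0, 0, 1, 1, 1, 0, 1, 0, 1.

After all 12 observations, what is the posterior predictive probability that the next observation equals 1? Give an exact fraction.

82/157

obs 1: x=0 → posterior Beta(11/5, 5/2)
obs 2: x=1 → posterior Beta(16/5, 5/2)
obs 3: x=0 → posterior Beta(16/5, 7/2)
obs 4: x=0 → posterior Beta(16/5, 9/2)
obs 5: x=0 → posterior Beta(16/5, 11/2)
obs 6: x=1 → posterior Beta(21/5, 11/2)
obs 7: x=1 → posterior Beta(26/5, 11/2)
obs 8: x=1 → posterior Beta(31/5, 11/2)
obs 9: x=0 → posterior Beta(31/5, 13/2)
obs 10: x=1 → posterior Beta(36/5, 13/2)
obs 11: x=0 → posterior Beta(36/5, 15/2)
obs 12: x=1 → posterior Beta(41/5, 15/2)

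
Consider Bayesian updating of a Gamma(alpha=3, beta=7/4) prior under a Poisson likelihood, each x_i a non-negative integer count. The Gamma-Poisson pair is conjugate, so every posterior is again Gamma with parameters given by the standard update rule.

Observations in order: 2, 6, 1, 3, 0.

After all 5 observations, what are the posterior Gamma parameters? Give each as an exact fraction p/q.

alpha=15, beta=27/4

obs 1: x=2 → posterior Gamma(5, 11/4)
obs 2: x=6 → posterior Gamma(11, 15/4)
obs 3: x=1 → posterior Gamma(12, 19/4)
obs 4: x=3 → posterior Gamma(15, 23/4)
obs 5: x=0 → posterior Gamma(15, 27/4)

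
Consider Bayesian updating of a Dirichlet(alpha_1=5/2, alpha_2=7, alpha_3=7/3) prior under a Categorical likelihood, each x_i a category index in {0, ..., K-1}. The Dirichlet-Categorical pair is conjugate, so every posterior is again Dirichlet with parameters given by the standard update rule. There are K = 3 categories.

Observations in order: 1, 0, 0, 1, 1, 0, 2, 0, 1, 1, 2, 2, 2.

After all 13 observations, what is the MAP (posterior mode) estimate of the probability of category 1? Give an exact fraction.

obs 1: x=1 → posterior Dirichlet(5/2, 8, 7/3)
obs 2: x=0 → posterior Dirichlet(7/2, 8, 7/3)
obs 3: x=0 → posterior Dirichlet(9/2, 8, 7/3)
obs 4: x=1 → posterior Dirichlet(9/2, 9, 7/3)
obs 5: x=1 → posterior Dirichlet(9/2, 10, 7/3)
obs 6: x=0 → posterior Dirichlet(11/2, 10, 7/3)
obs 7: x=2 → posterior Dirichlet(11/2, 10, 10/3)
obs 8: x=0 → posterior Dirichlet(13/2, 10, 10/3)
obs 9: x=1 → posterior Dirichlet(13/2, 11, 10/3)
obs 10: x=1 → posterior Dirichlet(13/2, 12, 10/3)
obs 11: x=2 → posterior Dirichlet(13/2, 12, 13/3)
obs 12: x=2 → posterior Dirichlet(13/2, 12, 16/3)
obs 13: x=2 → posterior Dirichlet(13/2, 12, 19/3)

66/131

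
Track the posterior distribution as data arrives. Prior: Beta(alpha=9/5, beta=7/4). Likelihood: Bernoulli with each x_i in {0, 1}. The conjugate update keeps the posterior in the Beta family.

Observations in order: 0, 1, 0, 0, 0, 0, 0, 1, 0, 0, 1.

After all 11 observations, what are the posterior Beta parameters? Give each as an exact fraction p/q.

obs 1: x=0 → posterior Beta(9/5, 11/4)
obs 2: x=1 → posterior Beta(14/5, 11/4)
obs 3: x=0 → posterior Beta(14/5, 15/4)
obs 4: x=0 → posterior Beta(14/5, 19/4)
obs 5: x=0 → posterior Beta(14/5, 23/4)
obs 6: x=0 → posterior Beta(14/5, 27/4)
obs 7: x=0 → posterior Beta(14/5, 31/4)
obs 8: x=1 → posterior Beta(19/5, 31/4)
obs 9: x=0 → posterior Beta(19/5, 35/4)
obs 10: x=0 → posterior Beta(19/5, 39/4)
obs 11: x=1 → posterior Beta(24/5, 39/4)

alpha=24/5, beta=39/4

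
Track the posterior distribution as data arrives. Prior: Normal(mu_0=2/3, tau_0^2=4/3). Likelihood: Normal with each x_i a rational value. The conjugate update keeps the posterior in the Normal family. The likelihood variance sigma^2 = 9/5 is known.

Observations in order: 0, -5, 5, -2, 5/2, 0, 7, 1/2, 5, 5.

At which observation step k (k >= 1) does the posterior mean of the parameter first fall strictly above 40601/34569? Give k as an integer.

k = 9

obs 1: x=0 → posterior Normal(18/47, 36/47)
obs 2: x=-5 → posterior Normal(-82/67, 36/67)
obs 3: x=5 → posterior Normal(6/29, 12/29)
obs 4: x=-2 → posterior Normal(-22/107, 36/107)
obs 5: x=5/2 → posterior Normal(28/127, 36/127)
obs 6: x=0 → posterior Normal(4/21, 12/49)
obs 7: x=7 → posterior Normal(168/167, 36/167)
obs 8: x=1/2 → posterior Normal(178/187, 36/187)
obs 9: x=5 → posterior Normal(278/207, 4/23)
obs 10: x=5 → posterior Normal(378/227, 36/227)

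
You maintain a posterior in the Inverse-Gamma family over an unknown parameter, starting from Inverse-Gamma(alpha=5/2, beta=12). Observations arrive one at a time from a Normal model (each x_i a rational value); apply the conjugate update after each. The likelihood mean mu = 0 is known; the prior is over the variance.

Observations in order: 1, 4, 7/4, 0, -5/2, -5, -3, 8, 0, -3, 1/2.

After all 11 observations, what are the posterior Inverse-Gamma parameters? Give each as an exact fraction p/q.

obs 1: x=1 → posterior Inverse-Gamma(3, 25/2)
obs 2: x=4 → posterior Inverse-Gamma(7/2, 41/2)
obs 3: x=7/4 → posterior Inverse-Gamma(4, 705/32)
obs 4: x=0 → posterior Inverse-Gamma(9/2, 705/32)
obs 5: x=-5/2 → posterior Inverse-Gamma(5, 805/32)
obs 6: x=-5 → posterior Inverse-Gamma(11/2, 1205/32)
obs 7: x=-3 → posterior Inverse-Gamma(6, 1349/32)
obs 8: x=8 → posterior Inverse-Gamma(13/2, 2373/32)
obs 9: x=0 → posterior Inverse-Gamma(7, 2373/32)
obs 10: x=-3 → posterior Inverse-Gamma(15/2, 2517/32)
obs 11: x=1/2 → posterior Inverse-Gamma(8, 2521/32)

alpha=8, beta=2521/32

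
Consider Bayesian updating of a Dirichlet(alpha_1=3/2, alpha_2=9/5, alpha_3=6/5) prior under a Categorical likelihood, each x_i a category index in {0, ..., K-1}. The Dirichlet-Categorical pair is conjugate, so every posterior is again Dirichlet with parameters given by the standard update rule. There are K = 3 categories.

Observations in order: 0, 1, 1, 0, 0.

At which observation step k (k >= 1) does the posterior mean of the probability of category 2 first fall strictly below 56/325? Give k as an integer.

obs 1: x=0 → posterior Dirichlet(5/2, 9/5, 6/5)
obs 2: x=1 → posterior Dirichlet(5/2, 14/5, 6/5)
obs 3: x=1 → posterior Dirichlet(5/2, 19/5, 6/5)
obs 4: x=0 → posterior Dirichlet(7/2, 19/5, 6/5)
obs 5: x=0 → posterior Dirichlet(9/2, 19/5, 6/5)

k = 3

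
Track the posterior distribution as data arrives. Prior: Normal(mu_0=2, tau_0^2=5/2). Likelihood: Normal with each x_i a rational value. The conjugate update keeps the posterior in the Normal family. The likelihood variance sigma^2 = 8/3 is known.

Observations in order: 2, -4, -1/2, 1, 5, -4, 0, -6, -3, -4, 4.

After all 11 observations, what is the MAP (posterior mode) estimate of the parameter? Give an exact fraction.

-221/362

obs 1: x=2 → posterior Normal(2, 40/31)
obs 2: x=-4 → posterior Normal(1/23, 20/23)
obs 3: x=-1/2 → posterior Normal(-11/122, 40/61)
obs 4: x=1 → posterior Normal(1/8, 10/19)
obs 5: x=5 → posterior Normal(13/14, 40/91)
obs 6: x=-4 → posterior Normal(49/212, 20/53)
obs 7: x=0 → posterior Normal(49/242, 40/121)
obs 8: x=-6 → posterior Normal(-131/272, 5/17)
obs 9: x=-3 → posterior Normal(-221/302, 40/151)
obs 10: x=-4 → posterior Normal(-341/332, 20/83)
obs 11: x=4 → posterior Normal(-221/362, 40/181)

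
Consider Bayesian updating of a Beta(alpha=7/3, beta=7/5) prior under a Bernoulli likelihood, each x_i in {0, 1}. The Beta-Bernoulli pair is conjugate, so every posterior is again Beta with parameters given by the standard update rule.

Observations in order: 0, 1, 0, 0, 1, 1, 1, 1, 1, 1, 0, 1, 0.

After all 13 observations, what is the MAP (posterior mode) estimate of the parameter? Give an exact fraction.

140/221

obs 1: x=0 → posterior Beta(7/3, 12/5)
obs 2: x=1 → posterior Beta(10/3, 12/5)
obs 3: x=0 → posterior Beta(10/3, 17/5)
obs 4: x=0 → posterior Beta(10/3, 22/5)
obs 5: x=1 → posterior Beta(13/3, 22/5)
obs 6: x=1 → posterior Beta(16/3, 22/5)
obs 7: x=1 → posterior Beta(19/3, 22/5)
obs 8: x=1 → posterior Beta(22/3, 22/5)
obs 9: x=1 → posterior Beta(25/3, 22/5)
obs 10: x=1 → posterior Beta(28/3, 22/5)
obs 11: x=0 → posterior Beta(28/3, 27/5)
obs 12: x=1 → posterior Beta(31/3, 27/5)
obs 13: x=0 → posterior Beta(31/3, 32/5)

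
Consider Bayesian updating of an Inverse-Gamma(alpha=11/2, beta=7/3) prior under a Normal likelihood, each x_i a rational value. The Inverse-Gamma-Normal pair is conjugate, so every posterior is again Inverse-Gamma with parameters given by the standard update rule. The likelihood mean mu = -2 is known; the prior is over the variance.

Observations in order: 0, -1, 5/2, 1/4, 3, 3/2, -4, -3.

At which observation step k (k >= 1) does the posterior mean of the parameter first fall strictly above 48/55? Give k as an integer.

obs 1: x=0 → posterior Inverse-Gamma(6, 13/3)
obs 2: x=-1 → posterior Inverse-Gamma(13/2, 29/6)
obs 3: x=5/2 → posterior Inverse-Gamma(7, 359/24)
obs 4: x=1/4 → posterior Inverse-Gamma(15/2, 1679/96)
obs 5: x=3 → posterior Inverse-Gamma(8, 2879/96)
obs 6: x=3/2 → posterior Inverse-Gamma(17/2, 3467/96)
obs 7: x=-4 → posterior Inverse-Gamma(9, 3659/96)
obs 8: x=-3 → posterior Inverse-Gamma(19/2, 3707/96)

k = 2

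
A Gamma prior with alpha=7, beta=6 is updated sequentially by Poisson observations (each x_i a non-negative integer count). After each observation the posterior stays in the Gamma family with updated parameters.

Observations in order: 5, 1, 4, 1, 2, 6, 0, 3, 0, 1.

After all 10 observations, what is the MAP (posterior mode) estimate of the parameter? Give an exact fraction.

29/16

obs 1: x=5 → posterior Gamma(12, 7)
obs 2: x=1 → posterior Gamma(13, 8)
obs 3: x=4 → posterior Gamma(17, 9)
obs 4: x=1 → posterior Gamma(18, 10)
obs 5: x=2 → posterior Gamma(20, 11)
obs 6: x=6 → posterior Gamma(26, 12)
obs 7: x=0 → posterior Gamma(26, 13)
obs 8: x=3 → posterior Gamma(29, 14)
obs 9: x=0 → posterior Gamma(29, 15)
obs 10: x=1 → posterior Gamma(30, 16)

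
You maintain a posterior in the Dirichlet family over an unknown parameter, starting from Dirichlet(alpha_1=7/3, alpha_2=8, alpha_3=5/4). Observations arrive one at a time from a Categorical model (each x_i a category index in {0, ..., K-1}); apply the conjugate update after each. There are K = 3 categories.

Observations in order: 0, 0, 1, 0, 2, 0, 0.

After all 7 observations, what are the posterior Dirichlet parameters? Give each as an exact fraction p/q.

obs 1: x=0 → posterior Dirichlet(10/3, 8, 5/4)
obs 2: x=0 → posterior Dirichlet(13/3, 8, 5/4)
obs 3: x=1 → posterior Dirichlet(13/3, 9, 5/4)
obs 4: x=0 → posterior Dirichlet(16/3, 9, 5/4)
obs 5: x=2 → posterior Dirichlet(16/3, 9, 9/4)
obs 6: x=0 → posterior Dirichlet(19/3, 9, 9/4)
obs 7: x=0 → posterior Dirichlet(22/3, 9, 9/4)

alpha_1=22/3, alpha_2=9, alpha_3=9/4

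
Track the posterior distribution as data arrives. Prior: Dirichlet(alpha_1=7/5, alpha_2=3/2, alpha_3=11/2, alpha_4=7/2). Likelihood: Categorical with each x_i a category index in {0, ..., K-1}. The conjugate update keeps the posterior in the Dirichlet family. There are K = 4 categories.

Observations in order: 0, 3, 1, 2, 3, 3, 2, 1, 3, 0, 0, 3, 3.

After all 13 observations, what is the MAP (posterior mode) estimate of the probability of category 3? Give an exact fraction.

85/209

obs 1: x=0 → posterior Dirichlet(12/5, 3/2, 11/2, 7/2)
obs 2: x=3 → posterior Dirichlet(12/5, 3/2, 11/2, 9/2)
obs 3: x=1 → posterior Dirichlet(12/5, 5/2, 11/2, 9/2)
obs 4: x=2 → posterior Dirichlet(12/5, 5/2, 13/2, 9/2)
obs 5: x=3 → posterior Dirichlet(12/5, 5/2, 13/2, 11/2)
obs 6: x=3 → posterior Dirichlet(12/5, 5/2, 13/2, 13/2)
obs 7: x=2 → posterior Dirichlet(12/5, 5/2, 15/2, 13/2)
obs 8: x=1 → posterior Dirichlet(12/5, 7/2, 15/2, 13/2)
obs 9: x=3 → posterior Dirichlet(12/5, 7/2, 15/2, 15/2)
obs 10: x=0 → posterior Dirichlet(17/5, 7/2, 15/2, 15/2)
obs 11: x=0 → posterior Dirichlet(22/5, 7/2, 15/2, 15/2)
obs 12: x=3 → posterior Dirichlet(22/5, 7/2, 15/2, 17/2)
obs 13: x=3 → posterior Dirichlet(22/5, 7/2, 15/2, 19/2)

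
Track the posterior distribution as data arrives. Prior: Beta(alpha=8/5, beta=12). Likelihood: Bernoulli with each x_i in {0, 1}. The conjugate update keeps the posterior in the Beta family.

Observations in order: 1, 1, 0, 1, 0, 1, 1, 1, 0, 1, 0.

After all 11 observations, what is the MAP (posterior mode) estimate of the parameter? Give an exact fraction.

obs 1: x=1 → posterior Beta(13/5, 12)
obs 2: x=1 → posterior Beta(18/5, 12)
obs 3: x=0 → posterior Beta(18/5, 13)
obs 4: x=1 → posterior Beta(23/5, 13)
obs 5: x=0 → posterior Beta(23/5, 14)
obs 6: x=1 → posterior Beta(28/5, 14)
obs 7: x=1 → posterior Beta(33/5, 14)
obs 8: x=1 → posterior Beta(38/5, 14)
obs 9: x=0 → posterior Beta(38/5, 15)
obs 10: x=1 → posterior Beta(43/5, 15)
obs 11: x=0 → posterior Beta(43/5, 16)

38/113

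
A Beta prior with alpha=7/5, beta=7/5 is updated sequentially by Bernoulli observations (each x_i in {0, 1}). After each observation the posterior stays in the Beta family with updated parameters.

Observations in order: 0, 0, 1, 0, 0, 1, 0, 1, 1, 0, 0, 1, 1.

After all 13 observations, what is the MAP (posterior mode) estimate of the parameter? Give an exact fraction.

obs 1: x=0 → posterior Beta(7/5, 12/5)
obs 2: x=0 → posterior Beta(7/5, 17/5)
obs 3: x=1 → posterior Beta(12/5, 17/5)
obs 4: x=0 → posterior Beta(12/5, 22/5)
obs 5: x=0 → posterior Beta(12/5, 27/5)
obs 6: x=1 → posterior Beta(17/5, 27/5)
obs 7: x=0 → posterior Beta(17/5, 32/5)
obs 8: x=1 → posterior Beta(22/5, 32/5)
obs 9: x=1 → posterior Beta(27/5, 32/5)
obs 10: x=0 → posterior Beta(27/5, 37/5)
obs 11: x=0 → posterior Beta(27/5, 42/5)
obs 12: x=1 → posterior Beta(32/5, 42/5)
obs 13: x=1 → posterior Beta(37/5, 42/5)

32/69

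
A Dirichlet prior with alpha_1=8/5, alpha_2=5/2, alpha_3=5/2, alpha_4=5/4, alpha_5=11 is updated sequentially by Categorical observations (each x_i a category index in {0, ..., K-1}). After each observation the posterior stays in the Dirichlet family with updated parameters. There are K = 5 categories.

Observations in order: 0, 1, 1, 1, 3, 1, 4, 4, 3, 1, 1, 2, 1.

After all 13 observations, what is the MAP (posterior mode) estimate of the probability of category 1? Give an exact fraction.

obs 1: x=0 → posterior Dirichlet(13/5, 5/2, 5/2, 5/4, 11)
obs 2: x=1 → posterior Dirichlet(13/5, 7/2, 5/2, 5/4, 11)
obs 3: x=1 → posterior Dirichlet(13/5, 9/2, 5/2, 5/4, 11)
obs 4: x=1 → posterior Dirichlet(13/5, 11/2, 5/2, 5/4, 11)
obs 5: x=3 → posterior Dirichlet(13/5, 11/2, 5/2, 9/4, 11)
obs 6: x=1 → posterior Dirichlet(13/5, 13/2, 5/2, 9/4, 11)
obs 7: x=4 → posterior Dirichlet(13/5, 13/2, 5/2, 9/4, 12)
obs 8: x=4 → posterior Dirichlet(13/5, 13/2, 5/2, 9/4, 13)
obs 9: x=3 → posterior Dirichlet(13/5, 13/2, 5/2, 13/4, 13)
obs 10: x=1 → posterior Dirichlet(13/5, 15/2, 5/2, 13/4, 13)
obs 11: x=1 → posterior Dirichlet(13/5, 17/2, 5/2, 13/4, 13)
obs 12: x=2 → posterior Dirichlet(13/5, 17/2, 7/2, 13/4, 13)
obs 13: x=1 → posterior Dirichlet(13/5, 19/2, 7/2, 13/4, 13)

170/537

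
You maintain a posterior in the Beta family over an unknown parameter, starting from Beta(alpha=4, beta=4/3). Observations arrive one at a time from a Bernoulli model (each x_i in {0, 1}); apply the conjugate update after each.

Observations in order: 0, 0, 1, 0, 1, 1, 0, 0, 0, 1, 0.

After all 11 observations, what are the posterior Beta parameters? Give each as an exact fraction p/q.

alpha=8, beta=25/3

obs 1: x=0 → posterior Beta(4, 7/3)
obs 2: x=0 → posterior Beta(4, 10/3)
obs 3: x=1 → posterior Beta(5, 10/3)
obs 4: x=0 → posterior Beta(5, 13/3)
obs 5: x=1 → posterior Beta(6, 13/3)
obs 6: x=1 → posterior Beta(7, 13/3)
obs 7: x=0 → posterior Beta(7, 16/3)
obs 8: x=0 → posterior Beta(7, 19/3)
obs 9: x=0 → posterior Beta(7, 22/3)
obs 10: x=1 → posterior Beta(8, 22/3)
obs 11: x=0 → posterior Beta(8, 25/3)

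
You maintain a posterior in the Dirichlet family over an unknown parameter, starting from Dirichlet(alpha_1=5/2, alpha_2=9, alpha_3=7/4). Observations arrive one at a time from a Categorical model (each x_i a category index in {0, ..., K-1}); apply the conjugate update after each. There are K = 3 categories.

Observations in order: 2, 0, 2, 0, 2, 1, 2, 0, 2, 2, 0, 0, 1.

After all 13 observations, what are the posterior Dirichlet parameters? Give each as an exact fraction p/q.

alpha_1=15/2, alpha_2=11, alpha_3=31/4

obs 1: x=2 → posterior Dirichlet(5/2, 9, 11/4)
obs 2: x=0 → posterior Dirichlet(7/2, 9, 11/4)
obs 3: x=2 → posterior Dirichlet(7/2, 9, 15/4)
obs 4: x=0 → posterior Dirichlet(9/2, 9, 15/4)
obs 5: x=2 → posterior Dirichlet(9/2, 9, 19/4)
obs 6: x=1 → posterior Dirichlet(9/2, 10, 19/4)
obs 7: x=2 → posterior Dirichlet(9/2, 10, 23/4)
obs 8: x=0 → posterior Dirichlet(11/2, 10, 23/4)
obs 9: x=2 → posterior Dirichlet(11/2, 10, 27/4)
obs 10: x=2 → posterior Dirichlet(11/2, 10, 31/4)
obs 11: x=0 → posterior Dirichlet(13/2, 10, 31/4)
obs 12: x=0 → posterior Dirichlet(15/2, 10, 31/4)
obs 13: x=1 → posterior Dirichlet(15/2, 11, 31/4)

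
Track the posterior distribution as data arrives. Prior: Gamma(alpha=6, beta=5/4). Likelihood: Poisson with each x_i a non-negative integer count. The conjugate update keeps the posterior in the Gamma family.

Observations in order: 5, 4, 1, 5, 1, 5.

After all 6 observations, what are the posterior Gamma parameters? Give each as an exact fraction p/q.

alpha=27, beta=29/4

obs 1: x=5 → posterior Gamma(11, 9/4)
obs 2: x=4 → posterior Gamma(15, 13/4)
obs 3: x=1 → posterior Gamma(16, 17/4)
obs 4: x=5 → posterior Gamma(21, 21/4)
obs 5: x=1 → posterior Gamma(22, 25/4)
obs 6: x=5 → posterior Gamma(27, 29/4)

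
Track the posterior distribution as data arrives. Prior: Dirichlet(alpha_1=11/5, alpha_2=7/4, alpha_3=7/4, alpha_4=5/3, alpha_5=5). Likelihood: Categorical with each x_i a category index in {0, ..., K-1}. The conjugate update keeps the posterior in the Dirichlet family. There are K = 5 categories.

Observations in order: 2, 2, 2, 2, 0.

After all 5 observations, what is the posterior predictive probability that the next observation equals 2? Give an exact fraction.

345/1042

obs 1: x=2 → posterior Dirichlet(11/5, 7/4, 11/4, 5/3, 5)
obs 2: x=2 → posterior Dirichlet(11/5, 7/4, 15/4, 5/3, 5)
obs 3: x=2 → posterior Dirichlet(11/5, 7/4, 19/4, 5/3, 5)
obs 4: x=2 → posterior Dirichlet(11/5, 7/4, 23/4, 5/3, 5)
obs 5: x=0 → posterior Dirichlet(16/5, 7/4, 23/4, 5/3, 5)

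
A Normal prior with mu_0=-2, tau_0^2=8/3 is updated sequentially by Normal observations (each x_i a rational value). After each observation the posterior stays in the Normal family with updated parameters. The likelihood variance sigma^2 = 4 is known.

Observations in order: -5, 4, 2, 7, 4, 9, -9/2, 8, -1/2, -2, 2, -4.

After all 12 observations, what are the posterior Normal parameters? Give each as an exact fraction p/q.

obs 1: x=-5 → posterior Normal(-16/5, 8/5)
obs 2: x=4 → posterior Normal(-8/7, 8/7)
obs 3: x=2 → posterior Normal(-4/9, 8/9)
obs 4: x=7 → posterior Normal(10/11, 8/11)
obs 5: x=4 → posterior Normal(18/13, 8/13)
obs 6: x=9 → posterior Normal(12/5, 8/15)
obs 7: x=-9/2 → posterior Normal(27/17, 8/17)
obs 8: x=8 → posterior Normal(43/19, 8/19)
obs 9: x=-1/2 → posterior Normal(2, 8/21)
obs 10: x=-2 → posterior Normal(38/23, 8/23)
obs 11: x=2 → posterior Normal(42/25, 8/25)
obs 12: x=-4 → posterior Normal(34/27, 8/27)

mu_0=34/27, tau_0^2=8/27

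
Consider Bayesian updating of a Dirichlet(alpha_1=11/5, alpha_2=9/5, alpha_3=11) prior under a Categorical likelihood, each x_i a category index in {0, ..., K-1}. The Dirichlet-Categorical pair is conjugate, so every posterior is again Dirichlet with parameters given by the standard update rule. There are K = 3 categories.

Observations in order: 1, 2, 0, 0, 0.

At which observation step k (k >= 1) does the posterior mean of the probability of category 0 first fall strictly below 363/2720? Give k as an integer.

obs 1: x=1 → posterior Dirichlet(11/5, 14/5, 11)
obs 2: x=2 → posterior Dirichlet(11/5, 14/5, 12)
obs 3: x=0 → posterior Dirichlet(16/5, 14/5, 12)
obs 4: x=0 → posterior Dirichlet(21/5, 14/5, 12)
obs 5: x=0 → posterior Dirichlet(26/5, 14/5, 12)

k = 2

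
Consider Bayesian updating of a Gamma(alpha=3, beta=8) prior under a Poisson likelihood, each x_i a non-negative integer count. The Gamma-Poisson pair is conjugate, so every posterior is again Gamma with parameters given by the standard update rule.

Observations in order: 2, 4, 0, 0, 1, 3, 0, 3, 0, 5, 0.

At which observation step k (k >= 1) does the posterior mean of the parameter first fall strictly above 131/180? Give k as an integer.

k = 2

obs 1: x=2 → posterior Gamma(5, 9)
obs 2: x=4 → posterior Gamma(9, 10)
obs 3: x=0 → posterior Gamma(9, 11)
obs 4: x=0 → posterior Gamma(9, 12)
obs 5: x=1 → posterior Gamma(10, 13)
obs 6: x=3 → posterior Gamma(13, 14)
obs 7: x=0 → posterior Gamma(13, 15)
obs 8: x=3 → posterior Gamma(16, 16)
obs 9: x=0 → posterior Gamma(16, 17)
obs 10: x=5 → posterior Gamma(21, 18)
obs 11: x=0 → posterior Gamma(21, 19)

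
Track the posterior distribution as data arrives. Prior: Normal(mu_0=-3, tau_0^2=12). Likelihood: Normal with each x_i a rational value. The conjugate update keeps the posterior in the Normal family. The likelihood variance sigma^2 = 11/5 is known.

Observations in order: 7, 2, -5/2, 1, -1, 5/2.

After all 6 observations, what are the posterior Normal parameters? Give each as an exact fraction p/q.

obs 1: x=7 → posterior Normal(387/71, 132/71)
obs 2: x=2 → posterior Normal(507/131, 132/131)
obs 3: x=-5/2 → posterior Normal(357/191, 132/191)
obs 4: x=1 → posterior Normal(417/251, 132/251)
obs 5: x=-1 → posterior Normal(357/311, 132/311)
obs 6: x=5/2 → posterior Normal(507/371, 132/371)

mu_0=507/371, tau_0^2=132/371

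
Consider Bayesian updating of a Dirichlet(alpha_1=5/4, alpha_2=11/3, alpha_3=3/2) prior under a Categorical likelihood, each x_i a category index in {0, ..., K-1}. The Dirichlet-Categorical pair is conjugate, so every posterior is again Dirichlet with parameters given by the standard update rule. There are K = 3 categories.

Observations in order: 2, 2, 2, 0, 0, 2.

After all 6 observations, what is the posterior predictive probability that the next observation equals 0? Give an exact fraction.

39/149

obs 1: x=2 → posterior Dirichlet(5/4, 11/3, 5/2)
obs 2: x=2 → posterior Dirichlet(5/4, 11/3, 7/2)
obs 3: x=2 → posterior Dirichlet(5/4, 11/3, 9/2)
obs 4: x=0 → posterior Dirichlet(9/4, 11/3, 9/2)
obs 5: x=0 → posterior Dirichlet(13/4, 11/3, 9/2)
obs 6: x=2 → posterior Dirichlet(13/4, 11/3, 11/2)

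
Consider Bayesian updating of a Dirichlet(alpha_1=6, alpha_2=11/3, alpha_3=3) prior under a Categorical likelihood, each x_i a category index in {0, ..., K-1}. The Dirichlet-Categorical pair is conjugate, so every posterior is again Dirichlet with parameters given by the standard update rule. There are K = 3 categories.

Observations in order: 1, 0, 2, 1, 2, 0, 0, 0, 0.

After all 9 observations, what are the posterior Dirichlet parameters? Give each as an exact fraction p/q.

obs 1: x=1 → posterior Dirichlet(6, 14/3, 3)
obs 2: x=0 → posterior Dirichlet(7, 14/3, 3)
obs 3: x=2 → posterior Dirichlet(7, 14/3, 4)
obs 4: x=1 → posterior Dirichlet(7, 17/3, 4)
obs 5: x=2 → posterior Dirichlet(7, 17/3, 5)
obs 6: x=0 → posterior Dirichlet(8, 17/3, 5)
obs 7: x=0 → posterior Dirichlet(9, 17/3, 5)
obs 8: x=0 → posterior Dirichlet(10, 17/3, 5)
obs 9: x=0 → posterior Dirichlet(11, 17/3, 5)

alpha_1=11, alpha_2=17/3, alpha_3=5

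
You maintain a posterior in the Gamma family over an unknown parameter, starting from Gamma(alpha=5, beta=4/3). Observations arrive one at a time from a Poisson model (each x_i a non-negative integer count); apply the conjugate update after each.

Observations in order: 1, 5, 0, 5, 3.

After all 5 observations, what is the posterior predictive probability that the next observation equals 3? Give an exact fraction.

35522524917380930492721042945/170713938682109778698323361792

obs 1: x=1 → posterior Gamma(6, 7/3)
obs 2: x=5 → posterior Gamma(11, 10/3)
obs 3: x=0 → posterior Gamma(11, 13/3)
obs 4: x=5 → posterior Gamma(16, 16/3)
obs 5: x=3 → posterior Gamma(19, 19/3)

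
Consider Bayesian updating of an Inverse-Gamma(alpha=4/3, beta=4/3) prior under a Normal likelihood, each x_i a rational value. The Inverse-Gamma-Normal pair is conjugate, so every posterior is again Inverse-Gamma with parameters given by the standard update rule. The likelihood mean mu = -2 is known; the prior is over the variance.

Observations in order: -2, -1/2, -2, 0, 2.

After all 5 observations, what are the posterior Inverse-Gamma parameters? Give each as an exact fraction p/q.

alpha=23/6, beta=299/24

obs 1: x=-2 → posterior Inverse-Gamma(11/6, 4/3)
obs 2: x=-1/2 → posterior Inverse-Gamma(7/3, 59/24)
obs 3: x=-2 → posterior Inverse-Gamma(17/6, 59/24)
obs 4: x=0 → posterior Inverse-Gamma(10/3, 107/24)
obs 5: x=2 → posterior Inverse-Gamma(23/6, 299/24)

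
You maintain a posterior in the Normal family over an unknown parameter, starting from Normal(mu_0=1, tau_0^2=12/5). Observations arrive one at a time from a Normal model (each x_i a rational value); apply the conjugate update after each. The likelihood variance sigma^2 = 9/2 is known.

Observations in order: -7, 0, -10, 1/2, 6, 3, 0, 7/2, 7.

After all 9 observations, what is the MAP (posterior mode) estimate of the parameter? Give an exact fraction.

obs 1: x=-7 → posterior Normal(-41/23, 36/23)
obs 2: x=0 → posterior Normal(-41/31, 36/31)
obs 3: x=-10 → posterior Normal(-121/39, 12/13)
obs 4: x=1/2 → posterior Normal(-117/47, 36/47)
obs 5: x=6 → posterior Normal(-69/55, 36/55)
obs 6: x=3 → posterior Normal(-5/7, 4/7)
obs 7: x=0 → posterior Normal(-45/71, 36/71)
obs 8: x=7/2 → posterior Normal(-17/79, 36/79)
obs 9: x=7 → posterior Normal(13/29, 12/29)

13/29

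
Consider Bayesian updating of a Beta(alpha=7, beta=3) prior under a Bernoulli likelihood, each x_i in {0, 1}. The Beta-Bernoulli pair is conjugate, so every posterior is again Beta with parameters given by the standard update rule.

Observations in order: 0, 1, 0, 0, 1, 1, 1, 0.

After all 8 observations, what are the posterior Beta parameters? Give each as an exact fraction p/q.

alpha=11, beta=7

obs 1: x=0 → posterior Beta(7, 4)
obs 2: x=1 → posterior Beta(8, 4)
obs 3: x=0 → posterior Beta(8, 5)
obs 4: x=0 → posterior Beta(8, 6)
obs 5: x=1 → posterior Beta(9, 6)
obs 6: x=1 → posterior Beta(10, 6)
obs 7: x=1 → posterior Beta(11, 6)
obs 8: x=0 → posterior Beta(11, 7)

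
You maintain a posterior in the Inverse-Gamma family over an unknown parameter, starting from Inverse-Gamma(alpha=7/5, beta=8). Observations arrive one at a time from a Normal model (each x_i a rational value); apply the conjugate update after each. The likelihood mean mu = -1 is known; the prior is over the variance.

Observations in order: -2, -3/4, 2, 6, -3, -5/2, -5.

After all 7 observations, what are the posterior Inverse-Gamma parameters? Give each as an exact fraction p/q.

obs 1: x=-2 → posterior Inverse-Gamma(19/10, 17/2)
obs 2: x=-3/4 → posterior Inverse-Gamma(12/5, 273/32)
obs 3: x=2 → posterior Inverse-Gamma(29/10, 417/32)
obs 4: x=6 → posterior Inverse-Gamma(17/5, 1201/32)
obs 5: x=-3 → posterior Inverse-Gamma(39/10, 1265/32)
obs 6: x=-5/2 → posterior Inverse-Gamma(22/5, 1301/32)
obs 7: x=-5 → posterior Inverse-Gamma(49/10, 1557/32)

alpha=49/10, beta=1557/32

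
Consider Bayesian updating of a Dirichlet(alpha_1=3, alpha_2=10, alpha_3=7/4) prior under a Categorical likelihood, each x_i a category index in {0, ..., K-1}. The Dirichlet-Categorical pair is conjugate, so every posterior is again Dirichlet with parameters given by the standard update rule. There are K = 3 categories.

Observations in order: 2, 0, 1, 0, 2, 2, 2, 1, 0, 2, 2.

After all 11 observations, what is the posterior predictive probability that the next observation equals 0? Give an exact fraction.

24/103

obs 1: x=2 → posterior Dirichlet(3, 10, 11/4)
obs 2: x=0 → posterior Dirichlet(4, 10, 11/4)
obs 3: x=1 → posterior Dirichlet(4, 11, 11/4)
obs 4: x=0 → posterior Dirichlet(5, 11, 11/4)
obs 5: x=2 → posterior Dirichlet(5, 11, 15/4)
obs 6: x=2 → posterior Dirichlet(5, 11, 19/4)
obs 7: x=2 → posterior Dirichlet(5, 11, 23/4)
obs 8: x=1 → posterior Dirichlet(5, 12, 23/4)
obs 9: x=0 → posterior Dirichlet(6, 12, 23/4)
obs 10: x=2 → posterior Dirichlet(6, 12, 27/4)
obs 11: x=2 → posterior Dirichlet(6, 12, 31/4)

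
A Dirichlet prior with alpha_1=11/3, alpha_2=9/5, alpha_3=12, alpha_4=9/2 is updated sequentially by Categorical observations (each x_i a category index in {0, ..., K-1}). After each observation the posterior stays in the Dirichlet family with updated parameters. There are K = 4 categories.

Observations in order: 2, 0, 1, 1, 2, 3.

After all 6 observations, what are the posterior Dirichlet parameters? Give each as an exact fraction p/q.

obs 1: x=2 → posterior Dirichlet(11/3, 9/5, 13, 9/2)
obs 2: x=0 → posterior Dirichlet(14/3, 9/5, 13, 9/2)
obs 3: x=1 → posterior Dirichlet(14/3, 14/5, 13, 9/2)
obs 4: x=1 → posterior Dirichlet(14/3, 19/5, 13, 9/2)
obs 5: x=2 → posterior Dirichlet(14/3, 19/5, 14, 9/2)
obs 6: x=3 → posterior Dirichlet(14/3, 19/5, 14, 11/2)

alpha_1=14/3, alpha_2=19/5, alpha_3=14, alpha_4=11/2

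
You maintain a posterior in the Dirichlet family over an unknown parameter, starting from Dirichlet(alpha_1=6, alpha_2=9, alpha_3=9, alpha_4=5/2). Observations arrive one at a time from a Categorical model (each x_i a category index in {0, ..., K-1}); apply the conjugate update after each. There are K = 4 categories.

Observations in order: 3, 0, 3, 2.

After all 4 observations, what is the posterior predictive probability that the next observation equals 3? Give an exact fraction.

obs 1: x=3 → posterior Dirichlet(6, 9, 9, 7/2)
obs 2: x=0 → posterior Dirichlet(7, 9, 9, 7/2)
obs 3: x=3 → posterior Dirichlet(7, 9, 9, 9/2)
obs 4: x=2 → posterior Dirichlet(7, 9, 10, 9/2)

9/61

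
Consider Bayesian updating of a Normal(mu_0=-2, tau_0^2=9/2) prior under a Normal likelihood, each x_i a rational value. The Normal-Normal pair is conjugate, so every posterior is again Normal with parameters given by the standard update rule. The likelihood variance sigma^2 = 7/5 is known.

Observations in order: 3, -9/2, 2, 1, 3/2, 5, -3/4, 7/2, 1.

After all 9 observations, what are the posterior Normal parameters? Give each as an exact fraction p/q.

mu_0=2003/1676, tau_0^2=63/419

obs 1: x=3 → posterior Normal(107/59, 63/59)
obs 2: x=-9/2 → posterior Normal(-191/208, 63/104)
obs 3: x=2 → posterior Normal(-11/298, 63/149)
obs 4: x=1 → posterior Normal(79/388, 63/194)
obs 5: x=3/2 → posterior Normal(107/239, 63/239)
obs 6: x=5 → posterior Normal(83/71, 63/284)
obs 7: x=-3/4 → posterior Normal(1193/1316, 9/47)
obs 8: x=7/2 → posterior Normal(1823/1496, 63/374)
obs 9: x=1 → posterior Normal(2003/1676, 63/419)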